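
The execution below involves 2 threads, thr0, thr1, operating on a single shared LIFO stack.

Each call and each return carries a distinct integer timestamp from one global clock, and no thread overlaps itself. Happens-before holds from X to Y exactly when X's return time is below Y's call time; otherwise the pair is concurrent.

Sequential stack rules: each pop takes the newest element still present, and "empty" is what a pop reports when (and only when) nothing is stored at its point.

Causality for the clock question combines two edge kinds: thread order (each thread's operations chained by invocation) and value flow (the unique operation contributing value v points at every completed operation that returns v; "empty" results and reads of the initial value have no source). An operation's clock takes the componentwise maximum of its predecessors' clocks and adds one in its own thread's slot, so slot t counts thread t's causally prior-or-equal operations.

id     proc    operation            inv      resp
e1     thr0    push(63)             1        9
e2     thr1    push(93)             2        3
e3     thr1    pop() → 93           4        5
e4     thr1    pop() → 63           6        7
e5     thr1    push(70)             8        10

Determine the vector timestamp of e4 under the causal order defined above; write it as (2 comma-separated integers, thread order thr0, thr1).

(1, 3)

e2, invoked 2, has no incoming edges; only thr1's bump applies → (0, 1)
e1, invoked 1, has no incoming edges; only thr0's bump applies → (1, 0)
merge at e3 (invoked 4): VC(e2)=(0, 1), own-thread bump on thr1 → (0, 2)
merge at e4 (invoked 6): VC(e1)=(1, 0), VC(e3)=(0, 2), own-thread bump on thr1 → (1, 3)
merge at e5 (invoked 8): VC(e4)=(1, 3), own-thread bump on thr1 → (1, 4)
target: VC(e4) = (1, 3)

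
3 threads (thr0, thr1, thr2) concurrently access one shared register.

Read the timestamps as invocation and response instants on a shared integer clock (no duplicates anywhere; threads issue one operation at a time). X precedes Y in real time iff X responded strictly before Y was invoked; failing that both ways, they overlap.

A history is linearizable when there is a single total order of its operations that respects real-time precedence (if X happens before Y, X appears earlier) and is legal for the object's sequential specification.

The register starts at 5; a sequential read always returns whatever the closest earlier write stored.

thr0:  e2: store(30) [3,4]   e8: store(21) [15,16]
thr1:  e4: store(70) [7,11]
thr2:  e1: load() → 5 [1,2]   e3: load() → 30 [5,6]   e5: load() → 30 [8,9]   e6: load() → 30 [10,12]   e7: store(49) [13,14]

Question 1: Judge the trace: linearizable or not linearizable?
a witness: e1, e2, e3, e5, e6, e4, e7, e8
step 1: e1 load() → 5 — value 5
step 2: e2 store(30) — value 30
step 3: e3 load() → 30 — value 30
step 4: e5 load() → 30 — value 30
step 5: e6 load() → 30 — value 30
step 6: e4 store(70) — value 70
step 7: e7 store(49) — value 49
step 8: e8 store(21) — value 21

linearizable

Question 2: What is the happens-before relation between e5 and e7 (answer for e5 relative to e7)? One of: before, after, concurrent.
Answer: before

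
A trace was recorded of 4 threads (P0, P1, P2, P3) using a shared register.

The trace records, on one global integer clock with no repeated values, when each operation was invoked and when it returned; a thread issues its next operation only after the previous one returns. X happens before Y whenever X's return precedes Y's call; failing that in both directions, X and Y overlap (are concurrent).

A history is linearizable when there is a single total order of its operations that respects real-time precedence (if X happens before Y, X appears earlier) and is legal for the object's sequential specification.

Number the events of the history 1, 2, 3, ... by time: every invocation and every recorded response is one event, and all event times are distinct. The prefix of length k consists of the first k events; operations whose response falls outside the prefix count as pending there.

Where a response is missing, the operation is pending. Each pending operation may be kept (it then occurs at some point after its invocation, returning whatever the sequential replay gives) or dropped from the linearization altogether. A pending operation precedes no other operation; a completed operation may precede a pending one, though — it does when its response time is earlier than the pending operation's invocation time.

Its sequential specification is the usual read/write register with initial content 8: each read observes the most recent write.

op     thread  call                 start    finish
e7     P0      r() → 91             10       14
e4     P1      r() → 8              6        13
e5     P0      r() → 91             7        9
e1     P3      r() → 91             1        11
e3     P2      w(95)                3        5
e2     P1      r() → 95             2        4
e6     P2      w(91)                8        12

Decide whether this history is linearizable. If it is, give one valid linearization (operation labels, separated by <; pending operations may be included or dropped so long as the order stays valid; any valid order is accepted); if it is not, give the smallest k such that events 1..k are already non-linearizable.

prefix check: 1..12 passes, 1..13 fails once e4's time-13 response joins
every one of the 72 real-time-consistent orders over 6 completed register ops fails the sequential spec
no completion choice of the 1 pending operation (e7) rescues it — every subset was tried
one such order, e1, e2, e3, e4, e5, e6 (pending dropped), breaks at step 1 where e1 r() → 91 is illegal
one such order, e1, e2, e3, e4, e6, e5 (pending dropped), breaks at step 1 where e1 r() → 91 is illegal

not linearizable — minimal violating prefix: 13 events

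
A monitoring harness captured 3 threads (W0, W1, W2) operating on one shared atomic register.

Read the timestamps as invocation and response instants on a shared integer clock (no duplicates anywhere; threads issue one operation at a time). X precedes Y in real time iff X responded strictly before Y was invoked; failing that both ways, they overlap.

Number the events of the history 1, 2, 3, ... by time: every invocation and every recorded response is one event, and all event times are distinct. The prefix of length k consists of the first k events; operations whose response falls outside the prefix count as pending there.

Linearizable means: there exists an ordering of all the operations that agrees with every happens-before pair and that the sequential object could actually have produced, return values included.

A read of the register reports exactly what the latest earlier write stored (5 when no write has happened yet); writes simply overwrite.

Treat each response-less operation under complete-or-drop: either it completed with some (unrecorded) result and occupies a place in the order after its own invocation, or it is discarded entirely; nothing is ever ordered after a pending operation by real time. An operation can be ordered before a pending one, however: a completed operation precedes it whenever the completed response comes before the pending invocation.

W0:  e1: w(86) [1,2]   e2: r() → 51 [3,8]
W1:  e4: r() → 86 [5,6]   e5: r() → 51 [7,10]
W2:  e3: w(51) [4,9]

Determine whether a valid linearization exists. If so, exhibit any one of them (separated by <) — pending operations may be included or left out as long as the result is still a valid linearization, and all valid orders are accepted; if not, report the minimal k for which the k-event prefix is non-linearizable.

linearizable — witness: e1 < e4 < e3 < e2 < e5

1. e1 w(86), leaving value 86
2. e4 r() → 86, leaving value 86
3. e3 w(51), leaving value 51
4. e2 r() → 51, leaving value 51
5. e5 r() → 51, leaving value 51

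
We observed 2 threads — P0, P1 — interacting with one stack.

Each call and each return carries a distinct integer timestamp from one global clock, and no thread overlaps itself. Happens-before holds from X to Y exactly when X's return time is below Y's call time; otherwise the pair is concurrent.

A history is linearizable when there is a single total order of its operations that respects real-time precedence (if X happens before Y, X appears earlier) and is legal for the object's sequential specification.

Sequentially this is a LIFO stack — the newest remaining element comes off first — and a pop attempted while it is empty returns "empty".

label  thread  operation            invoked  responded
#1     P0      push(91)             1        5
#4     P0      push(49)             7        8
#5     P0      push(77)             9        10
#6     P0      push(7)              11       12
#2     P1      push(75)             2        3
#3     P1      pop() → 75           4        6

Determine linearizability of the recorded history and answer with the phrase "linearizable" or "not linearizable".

witness order: #1, #2, #3, #4, #5, #6
1. #1 push(91), leaving stack <91>
2. #2 push(75), leaving stack <91,75>
3. #3 pop() → 75, leaving stack <91>
4. #4 push(49), leaving stack <91,49>
5. #5 push(77), leaving stack <91,49,77>
6. #6 push(7), leaving stack <91,49,77,7>

linearizable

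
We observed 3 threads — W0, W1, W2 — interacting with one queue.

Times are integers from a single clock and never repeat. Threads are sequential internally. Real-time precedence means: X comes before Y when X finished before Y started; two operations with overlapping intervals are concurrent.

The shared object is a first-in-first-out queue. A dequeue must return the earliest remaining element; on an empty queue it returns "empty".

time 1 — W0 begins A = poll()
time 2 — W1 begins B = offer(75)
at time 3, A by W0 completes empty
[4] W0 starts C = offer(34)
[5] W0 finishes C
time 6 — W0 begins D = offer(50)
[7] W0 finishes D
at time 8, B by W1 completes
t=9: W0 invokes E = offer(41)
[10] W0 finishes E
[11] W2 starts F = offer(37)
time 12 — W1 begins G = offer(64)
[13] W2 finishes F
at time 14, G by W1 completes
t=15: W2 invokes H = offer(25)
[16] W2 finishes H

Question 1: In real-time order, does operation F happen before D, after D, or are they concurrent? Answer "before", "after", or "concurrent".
F spans [11,13], D spans [6,7]
resp(D)=7 < inv(F)=11

after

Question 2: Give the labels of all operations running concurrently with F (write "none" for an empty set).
overlap test against F [11,13]: concurrent iff the interval meets 11..13
A [1,3]: before
B [2,8]: before
C [4,5]: before
D [6,7]: before
E [9,10]: before
G [12,14]: concurrent
H [15,16]: after

G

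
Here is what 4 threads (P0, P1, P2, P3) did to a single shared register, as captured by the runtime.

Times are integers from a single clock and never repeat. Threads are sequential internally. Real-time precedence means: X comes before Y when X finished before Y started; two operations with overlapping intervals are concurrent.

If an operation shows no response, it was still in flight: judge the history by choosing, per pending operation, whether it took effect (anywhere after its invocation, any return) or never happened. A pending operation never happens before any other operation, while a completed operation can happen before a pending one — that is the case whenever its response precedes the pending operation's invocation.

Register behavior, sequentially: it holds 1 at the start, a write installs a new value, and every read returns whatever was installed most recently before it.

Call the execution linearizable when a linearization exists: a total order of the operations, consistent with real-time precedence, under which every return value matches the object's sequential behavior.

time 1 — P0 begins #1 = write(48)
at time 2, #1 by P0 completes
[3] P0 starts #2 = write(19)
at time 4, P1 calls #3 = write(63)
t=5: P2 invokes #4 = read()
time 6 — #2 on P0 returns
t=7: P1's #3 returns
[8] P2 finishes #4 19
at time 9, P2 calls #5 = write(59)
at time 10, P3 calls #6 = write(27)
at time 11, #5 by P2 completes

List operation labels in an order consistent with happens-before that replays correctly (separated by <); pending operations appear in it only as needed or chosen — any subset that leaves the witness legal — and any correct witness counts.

1. #1 write(48), leaving value 48
2. #2 write(19), leaving value 19
3. #4 read() → 19, leaving value 19
4. #3 write(63), leaving value 63
5. #5 write(59), leaving value 59

#1 < #2 < #4 < #3 < #5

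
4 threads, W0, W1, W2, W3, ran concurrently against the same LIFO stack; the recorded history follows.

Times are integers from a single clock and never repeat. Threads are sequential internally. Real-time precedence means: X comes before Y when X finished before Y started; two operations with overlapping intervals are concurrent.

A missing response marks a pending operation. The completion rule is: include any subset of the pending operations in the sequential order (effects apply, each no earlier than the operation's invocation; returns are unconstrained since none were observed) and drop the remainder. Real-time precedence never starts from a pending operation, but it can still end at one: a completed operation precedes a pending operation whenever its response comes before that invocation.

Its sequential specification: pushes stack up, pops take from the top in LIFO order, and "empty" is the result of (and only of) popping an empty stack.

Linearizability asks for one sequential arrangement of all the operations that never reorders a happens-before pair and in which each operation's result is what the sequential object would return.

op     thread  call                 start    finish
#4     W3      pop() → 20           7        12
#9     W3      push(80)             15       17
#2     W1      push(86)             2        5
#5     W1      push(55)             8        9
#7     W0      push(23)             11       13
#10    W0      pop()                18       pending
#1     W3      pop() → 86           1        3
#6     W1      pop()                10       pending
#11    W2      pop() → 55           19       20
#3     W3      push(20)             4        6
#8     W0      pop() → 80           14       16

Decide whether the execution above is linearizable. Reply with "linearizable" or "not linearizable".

a witness: #2, #1, #3, #4, #5, #7, #6, #9, #8, #11
step 1: #2 push(86) — stack <86>
step 2: #1 pop() → 86 — stack <>
step 3: #3 push(20) — stack <20>
step 4: #4 pop() → 20 — stack <>
step 5: #5 push(55) — stack <55>
step 6: #7 push(23) — stack <55,23>
step 7: #6 pop() (pending, included) — stack <55>
step 8: #9 push(80) — stack <55,80>
step 9: #8 pop() → 80 — stack <55>
step 10: #11 pop() → 55 — stack <>

linearizable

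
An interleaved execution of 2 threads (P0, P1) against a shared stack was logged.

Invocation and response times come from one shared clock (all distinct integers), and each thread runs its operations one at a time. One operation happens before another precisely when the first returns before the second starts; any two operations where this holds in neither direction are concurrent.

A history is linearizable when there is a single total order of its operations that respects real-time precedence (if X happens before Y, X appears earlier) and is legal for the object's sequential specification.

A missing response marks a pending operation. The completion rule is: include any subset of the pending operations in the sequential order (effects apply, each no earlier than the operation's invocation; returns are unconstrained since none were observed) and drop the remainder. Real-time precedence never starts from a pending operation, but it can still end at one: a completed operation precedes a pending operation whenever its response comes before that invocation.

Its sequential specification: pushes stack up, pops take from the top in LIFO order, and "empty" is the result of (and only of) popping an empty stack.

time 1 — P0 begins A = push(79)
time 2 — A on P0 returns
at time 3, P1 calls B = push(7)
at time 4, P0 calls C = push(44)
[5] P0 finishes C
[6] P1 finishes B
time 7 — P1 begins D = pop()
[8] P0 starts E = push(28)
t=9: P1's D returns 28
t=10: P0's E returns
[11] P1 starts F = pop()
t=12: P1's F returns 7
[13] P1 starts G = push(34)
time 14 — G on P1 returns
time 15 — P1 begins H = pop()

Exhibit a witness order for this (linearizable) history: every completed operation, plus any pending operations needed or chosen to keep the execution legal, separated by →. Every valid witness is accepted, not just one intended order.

after step 1 (A push(79)): stack <79>
after step 2 (C push(44)): stack <79,44>
after step 3 (B push(7)): stack <79,44,7>
after step 4 (E push(28)): stack <79,44,7,28>
after step 5 (D pop() → 28): stack <79,44,7>
after step 6 (F pop() → 7): stack <79,44>
after step 7 (G push(34)): stack <79,44,34>

A → C → B → E → D → F → G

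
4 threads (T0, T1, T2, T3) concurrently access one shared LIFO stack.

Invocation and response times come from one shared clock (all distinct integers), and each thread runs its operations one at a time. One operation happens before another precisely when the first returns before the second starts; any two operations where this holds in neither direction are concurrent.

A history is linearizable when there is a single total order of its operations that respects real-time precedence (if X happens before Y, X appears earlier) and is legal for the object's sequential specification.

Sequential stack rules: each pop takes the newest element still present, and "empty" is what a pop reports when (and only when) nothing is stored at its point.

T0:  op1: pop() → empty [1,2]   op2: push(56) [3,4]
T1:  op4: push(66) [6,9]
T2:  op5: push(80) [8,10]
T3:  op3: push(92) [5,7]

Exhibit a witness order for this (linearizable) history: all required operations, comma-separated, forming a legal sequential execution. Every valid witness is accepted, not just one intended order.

op1, op2, op3, op4, op5

after step 1 (op1 pop() → empty): stack <>
after step 2 (op2 push(56)): stack <56>
after step 3 (op3 push(92)): stack <56,92>
after step 4 (op4 push(66)): stack <56,92,66>
after step 5 (op5 push(80)): stack <56,92,66,80>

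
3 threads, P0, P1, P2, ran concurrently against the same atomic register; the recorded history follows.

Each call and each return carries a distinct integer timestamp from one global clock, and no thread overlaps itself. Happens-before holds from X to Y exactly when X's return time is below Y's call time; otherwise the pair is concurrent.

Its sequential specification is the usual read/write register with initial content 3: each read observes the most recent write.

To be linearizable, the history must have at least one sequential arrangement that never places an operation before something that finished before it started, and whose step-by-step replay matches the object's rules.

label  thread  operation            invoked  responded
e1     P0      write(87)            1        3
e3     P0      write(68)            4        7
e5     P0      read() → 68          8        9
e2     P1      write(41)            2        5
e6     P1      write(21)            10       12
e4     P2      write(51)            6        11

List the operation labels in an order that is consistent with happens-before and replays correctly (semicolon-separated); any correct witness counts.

e1; e2; e3; e5; e4; e6

after step 1 (e1 write(87)): value 87
after step 2 (e2 write(41)): value 41
after step 3 (e3 write(68)): value 68
after step 4 (e5 read() → 68): value 68
after step 5 (e4 write(51)): value 51
after step 6 (e6 write(21)): value 21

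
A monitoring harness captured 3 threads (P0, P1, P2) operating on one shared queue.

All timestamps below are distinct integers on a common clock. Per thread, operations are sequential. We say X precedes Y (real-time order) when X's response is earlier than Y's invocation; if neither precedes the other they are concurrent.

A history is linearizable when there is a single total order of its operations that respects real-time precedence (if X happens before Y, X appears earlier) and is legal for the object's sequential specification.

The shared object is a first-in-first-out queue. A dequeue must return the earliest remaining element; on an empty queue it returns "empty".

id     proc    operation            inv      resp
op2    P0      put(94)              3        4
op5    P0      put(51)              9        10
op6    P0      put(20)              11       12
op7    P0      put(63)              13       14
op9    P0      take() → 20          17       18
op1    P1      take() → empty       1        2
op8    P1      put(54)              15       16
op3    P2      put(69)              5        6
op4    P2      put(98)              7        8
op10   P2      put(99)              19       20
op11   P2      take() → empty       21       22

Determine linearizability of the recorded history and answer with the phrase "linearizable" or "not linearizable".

not linearizable

already the first 18 events (up to op9's response at time 18) admit no linearization; the first 17 still do
one real-time candidate order over the 9 completed operations — the queue replay rejects it
for example op1, op2, op3, op4, op5, op6, op7, op8, op9 fails at step 9: op9 take() → 20 is not legal there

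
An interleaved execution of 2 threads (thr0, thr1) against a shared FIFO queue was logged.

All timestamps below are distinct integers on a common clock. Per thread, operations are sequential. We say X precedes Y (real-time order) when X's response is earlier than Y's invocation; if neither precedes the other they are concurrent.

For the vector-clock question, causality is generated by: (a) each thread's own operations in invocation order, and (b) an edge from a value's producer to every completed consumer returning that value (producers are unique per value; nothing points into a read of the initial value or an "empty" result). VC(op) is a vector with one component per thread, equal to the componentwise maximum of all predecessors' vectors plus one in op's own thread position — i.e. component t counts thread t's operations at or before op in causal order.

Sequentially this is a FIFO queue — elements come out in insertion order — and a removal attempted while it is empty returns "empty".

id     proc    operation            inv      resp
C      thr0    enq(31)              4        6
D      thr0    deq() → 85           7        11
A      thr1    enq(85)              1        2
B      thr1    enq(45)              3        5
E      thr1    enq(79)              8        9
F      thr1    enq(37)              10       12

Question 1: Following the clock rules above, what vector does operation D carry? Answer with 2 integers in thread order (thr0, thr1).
VC(A, invoked at 1): no causal predecessors; +1 on thr1 → (0, 1)
VC(C, invoked at 4): no causal predecessors; +1 on thr0 → (1, 0)
VC(B, invoked at 3): max of VC(A)=(0, 1), then +1 on thread thr1 → (0, 2)
VC(E, invoked at 8): max of VC(B)=(0, 2), then +1 on thread thr1 → (0, 3)
VC(D, invoked at 7): max of VC(A)=(0, 1), VC(C)=(1, 0), then +1 on thread thr0 → (2, 1)
VC(F, invoked at 10): max of VC(E)=(0, 3), then +1 on thread thr1 → (0, 4)
target: VC(D) = (2, 1)

(2, 1)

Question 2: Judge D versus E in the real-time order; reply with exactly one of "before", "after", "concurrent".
D spans [7,11], E spans [8,9]
the intervals overlap in both directions

concurrent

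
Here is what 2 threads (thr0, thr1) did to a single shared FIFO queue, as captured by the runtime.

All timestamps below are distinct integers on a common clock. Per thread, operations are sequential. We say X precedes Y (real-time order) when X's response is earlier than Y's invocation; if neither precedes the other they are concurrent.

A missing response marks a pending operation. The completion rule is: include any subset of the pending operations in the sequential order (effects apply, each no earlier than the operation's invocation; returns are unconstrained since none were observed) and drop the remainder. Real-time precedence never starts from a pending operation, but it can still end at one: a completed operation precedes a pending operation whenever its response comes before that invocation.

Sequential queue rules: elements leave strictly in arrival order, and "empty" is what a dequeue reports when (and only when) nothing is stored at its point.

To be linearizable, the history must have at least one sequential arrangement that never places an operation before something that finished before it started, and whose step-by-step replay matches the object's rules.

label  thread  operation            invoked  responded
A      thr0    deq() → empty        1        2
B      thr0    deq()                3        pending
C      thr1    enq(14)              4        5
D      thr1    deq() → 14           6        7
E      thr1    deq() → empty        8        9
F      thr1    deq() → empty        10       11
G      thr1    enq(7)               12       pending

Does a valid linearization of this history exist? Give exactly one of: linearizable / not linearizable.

a witness: A, B, C, D, E, F
after step 1 (A deq() → empty): queue <>
after step 2 (B deq() (pending, included)): queue <>
after step 3 (C enq(14)): queue <14>
after step 4 (D deq() → 14): queue <>
after step 5 (E deq() → empty): queue <>
after step 6 (F deq() → empty): queue <>

linearizable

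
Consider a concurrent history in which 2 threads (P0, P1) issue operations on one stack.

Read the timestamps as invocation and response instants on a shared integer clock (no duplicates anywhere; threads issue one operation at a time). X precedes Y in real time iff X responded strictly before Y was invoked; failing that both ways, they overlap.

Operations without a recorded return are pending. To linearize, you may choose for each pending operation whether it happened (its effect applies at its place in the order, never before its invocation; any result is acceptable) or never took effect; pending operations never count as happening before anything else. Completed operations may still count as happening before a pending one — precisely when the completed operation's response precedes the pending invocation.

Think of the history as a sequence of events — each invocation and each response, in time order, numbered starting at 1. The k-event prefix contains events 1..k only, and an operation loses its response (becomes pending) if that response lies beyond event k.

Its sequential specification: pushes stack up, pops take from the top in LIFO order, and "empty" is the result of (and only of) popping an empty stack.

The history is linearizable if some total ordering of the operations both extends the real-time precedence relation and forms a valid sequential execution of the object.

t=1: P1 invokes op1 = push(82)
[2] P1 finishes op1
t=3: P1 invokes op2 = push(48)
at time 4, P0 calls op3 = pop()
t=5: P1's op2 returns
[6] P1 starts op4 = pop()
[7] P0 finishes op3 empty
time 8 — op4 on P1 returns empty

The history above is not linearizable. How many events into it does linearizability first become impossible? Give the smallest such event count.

7

one valid order for events 1..6 is op1, op2:
step 1: op1 push(82) — stack <82>
step 2: op2 push(48) — stack <82,48>
at event 7 (op3's time-7 response) nothing linearizes any more
no completion choice of the 1 pending operation (op4) rescues it — every subset was tried
one such order, op1, op2, op3 (pending dropped), breaks at step 3 where op3 pop() → empty is illegal
one such order, op1, op3, op2 (pending dropped), breaks at step 2 where op3 pop() → empty is illegal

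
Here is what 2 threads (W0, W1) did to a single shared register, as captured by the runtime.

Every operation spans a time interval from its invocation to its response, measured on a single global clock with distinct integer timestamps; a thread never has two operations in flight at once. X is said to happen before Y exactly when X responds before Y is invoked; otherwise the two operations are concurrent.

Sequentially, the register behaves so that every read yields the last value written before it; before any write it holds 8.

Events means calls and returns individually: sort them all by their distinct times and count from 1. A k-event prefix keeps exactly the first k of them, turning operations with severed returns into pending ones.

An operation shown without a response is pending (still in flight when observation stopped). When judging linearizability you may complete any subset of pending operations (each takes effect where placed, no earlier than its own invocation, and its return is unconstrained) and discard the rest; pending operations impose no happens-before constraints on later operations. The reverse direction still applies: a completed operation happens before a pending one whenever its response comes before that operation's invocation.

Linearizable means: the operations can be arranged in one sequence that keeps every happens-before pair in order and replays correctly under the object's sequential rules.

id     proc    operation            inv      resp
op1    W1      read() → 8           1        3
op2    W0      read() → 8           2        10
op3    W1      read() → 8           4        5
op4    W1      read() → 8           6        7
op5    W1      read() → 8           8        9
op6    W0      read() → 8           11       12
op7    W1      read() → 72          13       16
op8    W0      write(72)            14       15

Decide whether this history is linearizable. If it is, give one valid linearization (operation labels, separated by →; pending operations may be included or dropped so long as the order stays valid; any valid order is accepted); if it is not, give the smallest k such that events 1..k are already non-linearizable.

after step 1 (op1 read() → 8): value 8
after step 2 (op2 read() → 8): value 8
after step 3 (op3 read() → 8): value 8
after step 4 (op4 read() → 8): value 8
after step 5 (op5 read() → 8): value 8
after step 6 (op6 read() → 8): value 8
after step 7 (op8 write(72)): value 72
after step 8 (op7 read() → 72): value 72

linearizable — witness: op1 → op2 → op3 → op4 → op5 → op6 → op8 → op7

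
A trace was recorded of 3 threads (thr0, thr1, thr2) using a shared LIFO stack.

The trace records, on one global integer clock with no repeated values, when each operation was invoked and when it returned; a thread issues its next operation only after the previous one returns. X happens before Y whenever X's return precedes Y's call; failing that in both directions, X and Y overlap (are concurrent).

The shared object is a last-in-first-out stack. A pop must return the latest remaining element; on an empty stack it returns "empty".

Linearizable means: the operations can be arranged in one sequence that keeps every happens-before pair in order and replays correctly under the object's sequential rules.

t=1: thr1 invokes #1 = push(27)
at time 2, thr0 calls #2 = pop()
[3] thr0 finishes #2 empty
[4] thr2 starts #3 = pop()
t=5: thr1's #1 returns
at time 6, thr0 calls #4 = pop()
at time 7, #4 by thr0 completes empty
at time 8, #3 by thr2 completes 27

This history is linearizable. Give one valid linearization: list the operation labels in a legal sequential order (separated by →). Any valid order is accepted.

#2 → #1 → #3 → #4

step 1: #2 pop() → empty — stack <>
step 2: #1 push(27) — stack <27>
step 3: #3 pop() → 27 — stack <>
step 4: #4 pop() → empty — stack <>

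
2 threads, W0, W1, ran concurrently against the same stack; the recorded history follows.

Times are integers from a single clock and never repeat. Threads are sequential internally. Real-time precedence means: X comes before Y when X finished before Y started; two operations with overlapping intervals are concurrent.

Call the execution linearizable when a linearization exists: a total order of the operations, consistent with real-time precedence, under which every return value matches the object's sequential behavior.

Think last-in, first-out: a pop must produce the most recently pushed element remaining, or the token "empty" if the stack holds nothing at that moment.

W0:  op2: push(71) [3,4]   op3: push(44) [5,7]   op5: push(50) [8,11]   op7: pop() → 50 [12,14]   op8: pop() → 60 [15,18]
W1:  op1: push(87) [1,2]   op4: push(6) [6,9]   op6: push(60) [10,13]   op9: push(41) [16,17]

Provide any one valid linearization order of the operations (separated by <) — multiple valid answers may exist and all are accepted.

op1 < op2 < op3 < op4 < op5 < op7 < op6 < op8 < op9

step 1: op1 push(87) — stack <87>
step 2: op2 push(71) — stack <87,71>
step 3: op3 push(44) — stack <87,71,44>
step 4: op4 push(6) — stack <87,71,44,6>
step 5: op5 push(50) — stack <87,71,44,6,50>
step 6: op7 pop() → 50 — stack <87,71,44,6>
step 7: op6 push(60) — stack <87,71,44,6,60>
step 8: op8 pop() → 60 — stack <87,71,44,6>
step 9: op9 push(41) — stack <87,71,44,6,41>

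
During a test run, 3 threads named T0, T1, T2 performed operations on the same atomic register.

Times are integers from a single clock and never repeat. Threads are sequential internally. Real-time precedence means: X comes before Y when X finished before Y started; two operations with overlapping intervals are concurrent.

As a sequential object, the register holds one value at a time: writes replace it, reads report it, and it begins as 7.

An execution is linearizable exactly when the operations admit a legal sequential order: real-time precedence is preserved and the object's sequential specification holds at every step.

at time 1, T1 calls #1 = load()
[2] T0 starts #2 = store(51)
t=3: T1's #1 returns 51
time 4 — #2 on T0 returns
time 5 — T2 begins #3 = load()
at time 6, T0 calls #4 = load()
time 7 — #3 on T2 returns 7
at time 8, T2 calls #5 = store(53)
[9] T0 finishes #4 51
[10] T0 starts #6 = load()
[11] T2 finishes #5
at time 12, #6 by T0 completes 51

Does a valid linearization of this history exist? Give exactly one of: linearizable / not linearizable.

not linearizable

prefix check: 1..6 passes, 1..7 fails once #3's time-7 response joins
2 orders of the 3 completed atomic register ops respect real time; none is legal
include/drop combinations of the 1 pending operation (#4) were all tried; none helps
one such order, #1, #2, #3 (pending dropped), breaks at step 1 where #1 load() → 51 is illegal
one such order, #2, #1, #3 (pending dropped), breaks at step 3 where #3 load() → 7 is illegal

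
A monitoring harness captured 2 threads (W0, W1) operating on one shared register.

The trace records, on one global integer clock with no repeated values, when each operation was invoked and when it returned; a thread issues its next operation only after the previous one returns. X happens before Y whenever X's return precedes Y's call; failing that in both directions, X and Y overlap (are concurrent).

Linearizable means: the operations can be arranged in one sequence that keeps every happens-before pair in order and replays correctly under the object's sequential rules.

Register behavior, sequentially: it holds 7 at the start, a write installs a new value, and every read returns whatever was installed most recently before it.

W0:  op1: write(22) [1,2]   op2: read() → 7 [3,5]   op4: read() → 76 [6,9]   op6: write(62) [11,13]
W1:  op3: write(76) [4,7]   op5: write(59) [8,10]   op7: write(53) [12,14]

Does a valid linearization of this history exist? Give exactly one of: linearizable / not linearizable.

the violation lands at event 5, op2's response at time 5: events 1..4 linearize, events 1..5 do not
a single order respects real time; the 2 completed register operations fail replay along it
include/drop combinations of the 1 pending operation (op3) were all tried; none helps
for example op1, op2 (pending dropped) fails at step 2: op2 read() → 7 is not legal there

not linearizable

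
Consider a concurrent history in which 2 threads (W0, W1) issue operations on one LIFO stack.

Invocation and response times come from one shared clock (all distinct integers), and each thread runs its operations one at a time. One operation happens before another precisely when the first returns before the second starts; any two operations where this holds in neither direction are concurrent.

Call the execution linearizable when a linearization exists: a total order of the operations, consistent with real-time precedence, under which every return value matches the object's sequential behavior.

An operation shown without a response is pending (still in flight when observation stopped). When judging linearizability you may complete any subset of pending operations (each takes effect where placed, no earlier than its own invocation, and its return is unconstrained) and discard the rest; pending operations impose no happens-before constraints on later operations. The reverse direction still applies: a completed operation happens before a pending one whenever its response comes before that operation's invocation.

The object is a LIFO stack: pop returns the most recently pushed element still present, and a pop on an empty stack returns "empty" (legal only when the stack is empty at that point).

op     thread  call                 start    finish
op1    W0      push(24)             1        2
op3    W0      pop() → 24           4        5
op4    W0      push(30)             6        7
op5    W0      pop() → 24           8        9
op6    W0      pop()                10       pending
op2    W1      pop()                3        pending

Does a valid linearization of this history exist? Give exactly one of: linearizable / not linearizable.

not linearizable

through event 8 a valid linearization exists; event 9 (op5 responding at time 9) ends that
the sole real-time-consistent order of 4 completed operations fails the LIFO stack replay
no escape via the 1 pending operation (op2): every completion choice fails
sample order op1, op3, op4, op5 (pending dropped) stalls at step 4 — op5 pop() → 24 has no legal effect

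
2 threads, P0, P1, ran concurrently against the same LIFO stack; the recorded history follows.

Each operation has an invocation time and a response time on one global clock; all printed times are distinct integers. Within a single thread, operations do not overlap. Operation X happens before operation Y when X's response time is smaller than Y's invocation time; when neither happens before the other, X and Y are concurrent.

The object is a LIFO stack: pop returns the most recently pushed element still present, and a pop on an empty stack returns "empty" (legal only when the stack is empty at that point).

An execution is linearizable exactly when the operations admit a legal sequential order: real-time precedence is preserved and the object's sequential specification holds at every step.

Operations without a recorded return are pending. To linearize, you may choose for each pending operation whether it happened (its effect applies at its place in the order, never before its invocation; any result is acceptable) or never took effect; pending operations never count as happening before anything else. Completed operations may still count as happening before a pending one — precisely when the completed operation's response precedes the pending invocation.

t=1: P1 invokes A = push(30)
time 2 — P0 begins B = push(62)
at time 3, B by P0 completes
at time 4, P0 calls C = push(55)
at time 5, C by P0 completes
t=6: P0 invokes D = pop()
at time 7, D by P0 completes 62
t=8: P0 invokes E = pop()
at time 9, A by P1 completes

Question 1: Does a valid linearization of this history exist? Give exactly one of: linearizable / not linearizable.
not linearizable

through event 6 a valid linearization exists; event 7 (D responding at time 7) ends that
the sole real-time-consistent order of 3 completed operations fails the LIFO stack replay
including or dropping the 1 pending operation (A) in any combination fails
one such order, B, C, D (pending dropped), breaks at step 3 where D pop() → 62 is illegal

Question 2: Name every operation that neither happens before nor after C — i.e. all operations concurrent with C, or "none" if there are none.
A

C spans [4,5]: anything still running between times 4 and 5 counts as concurrent
A [1,9]: concurrent
B [2,3]: before
D [6,7]: after
E [8,…): after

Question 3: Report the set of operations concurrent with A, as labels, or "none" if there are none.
B, C, D, E

A runs from 1 to 9; window-overlapping ops are concurrent
B [2,3]: concurrent
C [4,5]: concurrent
D [6,7]: concurrent
E [8,…): concurrent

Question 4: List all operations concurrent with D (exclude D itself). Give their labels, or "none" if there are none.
A

D spans [6,7]; an op avoiding the whole window 6..7 is ordered, any other is concurrent
A [1,9]: concurrent
B [2,3]: before
C [4,5]: before
E [8,…): after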